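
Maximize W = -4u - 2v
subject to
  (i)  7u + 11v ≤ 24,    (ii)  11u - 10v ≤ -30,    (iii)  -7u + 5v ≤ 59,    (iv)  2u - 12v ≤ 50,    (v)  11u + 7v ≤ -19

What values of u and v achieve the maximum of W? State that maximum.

Corner points and W = -4u - 2v:
  (-215/28, -305/56) → W = 1165/28
  (-400/187, 11/17) → W = 1358/187
  (-479/37, -234/37) → W = 2384/37
  (-127/26, 129/26) → W = 125/13

The binding constraints are -7u + 5v = 59 and 2u - 12v = 50.
Solving simultaneously gives u = -479/37, v = -234/37.

u = -479/37, v = -234/37, maximum W = 2384/37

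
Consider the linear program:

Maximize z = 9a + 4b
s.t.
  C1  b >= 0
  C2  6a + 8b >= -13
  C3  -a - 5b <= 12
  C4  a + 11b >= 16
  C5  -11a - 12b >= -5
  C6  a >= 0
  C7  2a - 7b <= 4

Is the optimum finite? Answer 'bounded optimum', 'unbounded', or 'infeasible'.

infeasible

The boundaries b = 0 and -11a - 12b = -5 meet at (5/11, 0), but that point violates a + 11b ≥ 16. Every candidate vertex is excluded by some other constraint, so the feasible region is empty.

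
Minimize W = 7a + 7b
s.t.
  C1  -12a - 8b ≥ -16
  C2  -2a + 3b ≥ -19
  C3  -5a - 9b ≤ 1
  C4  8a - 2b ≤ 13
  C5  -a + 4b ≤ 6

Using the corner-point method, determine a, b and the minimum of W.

a = -2, b = 1, minimum W = -7

Vertices and W = 7a + 7b:
  (17/11, -7/22) → W = 189/22
  (2/7, 11/7) → W = 13
  (115/82, -73/82) → W = 147/41
  (-2, 1) → W = -7

At the optimal vertex, -5a - 9b = 1 and -a + 4b = 6.
Solving simultaneously gives a = -2, b = 1.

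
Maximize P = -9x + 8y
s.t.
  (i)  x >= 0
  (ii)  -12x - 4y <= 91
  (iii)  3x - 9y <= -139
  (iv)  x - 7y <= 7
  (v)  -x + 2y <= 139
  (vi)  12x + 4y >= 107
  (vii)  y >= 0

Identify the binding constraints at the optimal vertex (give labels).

(i) and (v)

Corner points and P = -9x + 8y:
  (0, 139/2) → P = 556
  (0, 107/4) → P = 214
  (407/120, 663/40) → P = 4083/40
The feasible region is unbounded (it extends along (2, 1), (3, 1)), but P strictly decreases along every unbounded feasible direction, so there is no improving ray and the maximum is attained at a vertex.

The maximum is at (0, 139/2). Substituting into each constraint, equality holds for (i) and (v); the remaining constraints have slack.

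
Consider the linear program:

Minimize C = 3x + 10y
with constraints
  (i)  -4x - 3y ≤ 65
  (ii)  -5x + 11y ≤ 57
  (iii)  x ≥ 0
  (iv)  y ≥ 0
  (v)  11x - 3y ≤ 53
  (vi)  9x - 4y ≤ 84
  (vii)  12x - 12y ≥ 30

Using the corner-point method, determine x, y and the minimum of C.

x = 5/2, y = 0, minimum C = 15/2

Vertices and C = 3x + 10y:
  (53/11, 0) → C = 159/11
  (5/2, 0) → C = 15/2
  (91/16, 51/16) → C = 783/16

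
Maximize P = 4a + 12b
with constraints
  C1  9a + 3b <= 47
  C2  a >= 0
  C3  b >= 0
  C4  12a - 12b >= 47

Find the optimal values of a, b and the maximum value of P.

a = 235/48, b = 47/48, maximum P = 94/3

Corner points and P = 4a + 12b:
  (47/9, 0) → P = 188/9
  (235/48, 47/48) → P = 94/3
  (47/12, 0) → P = 47/3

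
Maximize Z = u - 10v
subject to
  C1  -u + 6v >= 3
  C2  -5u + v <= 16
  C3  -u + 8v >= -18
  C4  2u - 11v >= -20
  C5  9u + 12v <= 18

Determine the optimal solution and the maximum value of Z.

u = -93/29, v = -1/29, maximum Z = -83/29

Vertices and Z = u - 10v:
  (-93/29, -1/29) → Z = -83/29
  (12/11, 15/22) → Z = -63/11
  (-156/53, 68/53) → Z = -836/53
  (-14/41, 72/41) → Z = -734/41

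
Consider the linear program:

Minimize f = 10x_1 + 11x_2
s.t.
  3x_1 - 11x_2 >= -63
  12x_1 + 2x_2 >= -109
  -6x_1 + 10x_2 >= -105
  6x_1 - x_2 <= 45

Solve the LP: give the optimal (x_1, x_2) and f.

Vertices and f = 10x_1 + 11x_2:
  (-1325/138, 143/46) → f = -8531/138
  (62/7, 57/7) → f = 1247/7
  (-20/3, -29/2) → f = -1357/6
  (115/18, -20/3) → f = -85/9

The optimum lies where 12x_1 + 2x_2 = -109 and -6x_1 + 10x_2 = -105.
Solving simultaneously gives x_1 = -20/3, x_2 = -29/2.

x_1 = -20/3, x_2 = -29/2, minimum f = -1357/6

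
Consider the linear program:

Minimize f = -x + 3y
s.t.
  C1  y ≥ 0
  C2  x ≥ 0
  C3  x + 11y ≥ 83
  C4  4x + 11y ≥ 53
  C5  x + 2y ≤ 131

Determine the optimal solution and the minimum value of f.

Extreme points and f = -x + 3y:
  (83, 0) → f = -83
  (131, 0) → f = -131
  (0, 83/11) → f = 249/11
  (0, 131/2) → f = 393/2

At the optimal vertex, y = 0 and x + 2y = 131.
Solving simultaneously gives x = 131, y = 0.

x = 131, y = 0, minimum f = -131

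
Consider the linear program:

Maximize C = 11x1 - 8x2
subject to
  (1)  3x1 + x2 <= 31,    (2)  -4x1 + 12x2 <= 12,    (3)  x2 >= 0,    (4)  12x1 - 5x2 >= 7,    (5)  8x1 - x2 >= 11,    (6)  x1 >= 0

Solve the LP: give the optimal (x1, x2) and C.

Vertices and C = 11x1 - 8x2:
  (9, 4) → C = 67
  (31/3, 0) → C = 341/3
  (36/23, 35/23) → C = 116/23
  (11/8, 0) → C = 121/8

The binding constraints are 3x1 + x2 = 31 and x2 = 0.
Solving simultaneously gives x1 = 31/3, x2 = 0.

x1 = 31/3, x2 = 0, maximum C = 341/3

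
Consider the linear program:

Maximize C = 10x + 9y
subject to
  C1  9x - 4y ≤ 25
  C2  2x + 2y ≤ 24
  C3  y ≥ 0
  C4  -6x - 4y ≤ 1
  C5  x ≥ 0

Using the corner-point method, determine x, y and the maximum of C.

x = 73/13, y = 83/13, maximum C = 1477/13

Feasible corners and C = 10x + 9y:
  (73/13, 83/13) → C = 1477/13
  (25/9, 0) → C = 250/9
  (0, 12) → C = 108
  (0, 0) → C = 0

At the optimal vertex, 9x - 4y = 25 and 2x + 2y = 24.
Solving simultaneously gives x = 73/13, y = 83/13.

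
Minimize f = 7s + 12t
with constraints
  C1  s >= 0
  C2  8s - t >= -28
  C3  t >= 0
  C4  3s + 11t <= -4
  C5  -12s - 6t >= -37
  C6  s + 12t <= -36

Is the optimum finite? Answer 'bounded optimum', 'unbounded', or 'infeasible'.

The boundaries s = 0 and s + 12t = -36 meet at (0, -3), but that point violates t ≥ 0. Every candidate vertex is excluded by some other constraint, so the feasible region is empty.

infeasible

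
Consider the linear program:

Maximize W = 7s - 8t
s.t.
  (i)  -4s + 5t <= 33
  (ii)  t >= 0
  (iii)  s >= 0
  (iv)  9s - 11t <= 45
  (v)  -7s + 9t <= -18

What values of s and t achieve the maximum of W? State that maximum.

The binding constraints are 9s - 11t = 45 and -7s + 9t = -18.
Solving simultaneously gives s = 207/4, t = 153/4.

s = 207/4, t = 153/4, maximum W = 225/4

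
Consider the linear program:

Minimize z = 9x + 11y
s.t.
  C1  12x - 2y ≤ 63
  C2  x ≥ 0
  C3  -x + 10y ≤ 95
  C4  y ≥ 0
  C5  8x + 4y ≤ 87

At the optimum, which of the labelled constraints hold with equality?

C2 and C4

Extreme points and z = 9x + 11y:
  (21/4, 0) → z = 189/4
  (213/32, 135/16) → z = 4887/32
  (0, 19/2) → z = 209/2
  (0, 0) → z = 0
  (35/6, 121/12) → z = 1961/12

The minimum is at (0, 0). Substituting into each constraint, equality holds for C2 and C4; the remaining constraints have slack.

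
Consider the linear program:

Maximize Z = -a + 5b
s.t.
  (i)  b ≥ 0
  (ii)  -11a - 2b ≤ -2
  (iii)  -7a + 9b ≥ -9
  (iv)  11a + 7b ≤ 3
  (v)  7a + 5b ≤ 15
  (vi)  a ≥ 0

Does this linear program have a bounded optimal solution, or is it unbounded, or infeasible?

bounded optimum

Vertices and Z = -a + 5b:
  (2/11, 0) → Z = -2/11
  (3/11, 0) → Z = -3/11
  (8/55, 1/5) → Z = 47/55
The feasible region has finitely many vertices and no improving ray; the maximum is 47/55 at (8/55, 1/5).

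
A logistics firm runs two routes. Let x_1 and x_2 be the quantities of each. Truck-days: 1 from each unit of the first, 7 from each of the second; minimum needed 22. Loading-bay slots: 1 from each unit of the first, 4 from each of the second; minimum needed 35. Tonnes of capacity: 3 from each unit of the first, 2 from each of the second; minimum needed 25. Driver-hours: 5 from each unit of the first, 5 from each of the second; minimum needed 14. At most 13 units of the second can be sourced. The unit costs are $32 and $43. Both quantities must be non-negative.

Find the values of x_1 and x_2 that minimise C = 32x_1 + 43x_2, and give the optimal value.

x_1 = 3, x_2 = 8, minimum C = 440

Extreme points and C = 32x_1 + 43x_2:
  (0, 25/2) → C = 1075/2
  (0, 13) → C = 559
  (35, 0) → C = 1120
  (3, 8) → C = 440
The feasible region is unbounded (it extends along (1, 0)), but C strictly increases along every unbounded feasible direction, so there is no improving ray and the minimum is attained at a vertex.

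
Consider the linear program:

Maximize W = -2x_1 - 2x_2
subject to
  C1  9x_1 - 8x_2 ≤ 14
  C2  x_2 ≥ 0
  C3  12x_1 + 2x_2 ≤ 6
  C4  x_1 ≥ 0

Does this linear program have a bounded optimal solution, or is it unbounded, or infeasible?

Corner points and W = -2x_1 - 2x_2:
  (1/2, 0) → W = -1
  (0, 0) → W = 0
  (0, 3) → W = -6
The feasible region has finitely many vertices and no improving ray; the maximum is 0 at (0, 0).

bounded optimum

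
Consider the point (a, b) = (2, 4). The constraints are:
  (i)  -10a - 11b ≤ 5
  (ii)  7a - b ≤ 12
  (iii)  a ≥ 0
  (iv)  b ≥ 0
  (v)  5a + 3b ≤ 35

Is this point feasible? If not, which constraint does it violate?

feasible

(i): -64 ≤ 5 ✓
(ii): 10 ≤ 12 ✓
(iii): 2 ≥ 0 ✓
(iv): 4 ≥ 0 ✓
(v): 22 ≤ 35 ✓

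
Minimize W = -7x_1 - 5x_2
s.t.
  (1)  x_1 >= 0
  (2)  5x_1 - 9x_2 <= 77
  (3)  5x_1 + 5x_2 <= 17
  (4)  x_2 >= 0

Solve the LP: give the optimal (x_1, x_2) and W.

x_1 = 17/5, x_2 = 0, minimum W = -119/5

Feasible corners and W = -7x_1 - 5x_2:
  (0, 17/5) → W = -17
  (0, 0) → W = 0
  (17/5, 0) → W = -119/5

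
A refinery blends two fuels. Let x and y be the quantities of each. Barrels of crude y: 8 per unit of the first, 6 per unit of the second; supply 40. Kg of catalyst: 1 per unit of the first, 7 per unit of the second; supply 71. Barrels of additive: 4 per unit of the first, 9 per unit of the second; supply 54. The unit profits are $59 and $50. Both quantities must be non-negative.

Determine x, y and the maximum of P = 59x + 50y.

At the optimal vertex, 8x + 6y = 40 and 4x + 9y = 54.
Solving simultaneously gives x = 3/4, y = 17/3.

x = 3/4, y = 17/3, maximum P = 3931/12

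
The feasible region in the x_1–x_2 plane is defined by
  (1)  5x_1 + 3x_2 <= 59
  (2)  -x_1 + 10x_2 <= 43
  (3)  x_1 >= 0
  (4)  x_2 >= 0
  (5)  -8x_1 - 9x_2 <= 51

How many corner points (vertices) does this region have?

Of the 10 pairwise boundary intersections, those satisfying every inequality are:
  (461/53, 274/53)
  (59/5, 0)
  (0, 43/10)
  (0, 0)

4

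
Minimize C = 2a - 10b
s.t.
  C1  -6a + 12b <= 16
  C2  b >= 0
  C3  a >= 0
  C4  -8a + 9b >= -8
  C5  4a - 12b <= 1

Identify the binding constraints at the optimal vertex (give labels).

C1 and C4

Corner points and C = 2a - 10b:
  (0, 4/3) → C = -40/3
  (40/7, 88/21) → C = -640/21
  (0, 0) → C = 0
  (1/4, 0) → C = 1/2
  (29/20, 2/5) → C = -11/10

The minimum is at (40/7, 88/21). Substituting into each constraint, equality holds for C1 and C4; the remaining constraints have slack.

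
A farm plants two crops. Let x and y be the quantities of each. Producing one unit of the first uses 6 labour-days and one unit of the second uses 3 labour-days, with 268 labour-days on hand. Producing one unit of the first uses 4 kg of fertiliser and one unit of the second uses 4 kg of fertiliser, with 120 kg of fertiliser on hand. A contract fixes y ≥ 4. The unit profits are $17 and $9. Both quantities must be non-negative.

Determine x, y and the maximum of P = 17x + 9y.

x = 26, y = 4, maximum P = 478

Corner points and P = 17x + 9y:
  (0, 30) → P = 270
  (0, 4) → P = 36
  (26, 4) → P = 478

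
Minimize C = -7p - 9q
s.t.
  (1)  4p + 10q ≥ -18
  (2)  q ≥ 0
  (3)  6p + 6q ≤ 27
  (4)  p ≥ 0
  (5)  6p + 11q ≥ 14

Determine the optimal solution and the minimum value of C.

Vertices and C = -7p - 9q:
  (9/2, 0) → C = -63/2
  (7/3, 0) → C = -49/3
  (0, 9/2) → C = -81/2
  (0, 14/11) → C = -126/11

p = 0, q = 9/2, minimum C = -81/2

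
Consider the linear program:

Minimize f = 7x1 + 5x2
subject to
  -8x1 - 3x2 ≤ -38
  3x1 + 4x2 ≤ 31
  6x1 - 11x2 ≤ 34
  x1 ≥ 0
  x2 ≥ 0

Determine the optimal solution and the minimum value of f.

x1 = 19/4, x2 = 0, minimum f = 133/4

Extreme points and f = 7x1 + 5x2:
  (59/23, 134/23) → f = 1083/23
  (19/4, 0) → f = 133/4
  (159/19, 28/19) → f = 1253/19
  (17/3, 0) → f = 119/3

At the optimal vertex, -8x1 - 3x2 = -38 and x2 = 0.
Solving simultaneously gives x1 = 19/4, x2 = 0.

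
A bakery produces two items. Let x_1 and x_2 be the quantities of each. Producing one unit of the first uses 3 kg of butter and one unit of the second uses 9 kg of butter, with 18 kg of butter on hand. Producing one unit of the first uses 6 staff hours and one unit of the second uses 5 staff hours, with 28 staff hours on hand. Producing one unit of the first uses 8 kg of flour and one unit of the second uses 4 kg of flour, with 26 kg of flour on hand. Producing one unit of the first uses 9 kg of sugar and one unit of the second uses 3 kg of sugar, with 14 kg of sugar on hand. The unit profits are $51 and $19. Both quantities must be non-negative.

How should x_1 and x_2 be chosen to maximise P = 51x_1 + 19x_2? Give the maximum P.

Extreme points and P = 51x_1 + 19x_2:
  (0, 0) → P = 0
  (0, 2) → P = 38
  (14/9, 0) → P = 238/3
  (1, 5/3) → P = 248/3

The optimum lies where 3x_1 + 9x_2 = 18 and 9x_1 + 3x_2 = 14.
Solving simultaneously gives x_1 = 1, x_2 = 5/3.

x_1 = 1, x_2 = 5/3, maximum P = 248/3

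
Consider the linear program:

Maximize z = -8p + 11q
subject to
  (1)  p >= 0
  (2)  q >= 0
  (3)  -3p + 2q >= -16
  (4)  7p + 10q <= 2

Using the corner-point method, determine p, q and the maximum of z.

Corner points and z = -8p + 11q:
  (0, 0) → z = 0
  (0, 1/5) → z = 11/5
  (2/7, 0) → z = -16/7

p = 0, q = 1/5, maximum z = 11/5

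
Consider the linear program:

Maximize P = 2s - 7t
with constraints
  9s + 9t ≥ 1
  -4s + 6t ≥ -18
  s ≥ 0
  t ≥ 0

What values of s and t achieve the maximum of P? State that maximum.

Extreme points and P = 2s - 7t:
  (0, 1/9) → P = -7/9
  (1/9, 0) → P = 2/9
  (9/2, 0) → P = 9
The feasible region is unbounded (it extends along (0, 1), (3, 2)), but P strictly decreases along every unbounded feasible direction, so there is no improving ray and the maximum is attained at a vertex.

The optimum lies where -4s + 6t = -18 and t = 0.
Solving simultaneously gives s = 9/2, t = 0.

s = 9/2, t = 0, maximum P = 9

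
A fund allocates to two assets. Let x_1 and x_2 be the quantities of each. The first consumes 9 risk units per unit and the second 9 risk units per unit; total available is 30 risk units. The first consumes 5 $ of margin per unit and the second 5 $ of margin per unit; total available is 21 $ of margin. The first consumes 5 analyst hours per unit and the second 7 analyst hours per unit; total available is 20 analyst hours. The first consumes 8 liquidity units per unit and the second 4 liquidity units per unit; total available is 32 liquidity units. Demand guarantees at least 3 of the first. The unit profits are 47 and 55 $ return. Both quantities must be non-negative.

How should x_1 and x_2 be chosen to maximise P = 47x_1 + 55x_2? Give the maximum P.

Vertices and P = 47x_1 + 55x_2:
  (10/3, 0) → P = 470/3
  (3, 0) → P = 141
  (3, 1/3) → P = 478/3

The optimum lies where 9x_1 + 9x_2 = 30 and x_1 = 3.
Solving simultaneously gives x_1 = 3, x_2 = 1/3.

x_1 = 3, x_2 = 1/3, maximum P = 478/3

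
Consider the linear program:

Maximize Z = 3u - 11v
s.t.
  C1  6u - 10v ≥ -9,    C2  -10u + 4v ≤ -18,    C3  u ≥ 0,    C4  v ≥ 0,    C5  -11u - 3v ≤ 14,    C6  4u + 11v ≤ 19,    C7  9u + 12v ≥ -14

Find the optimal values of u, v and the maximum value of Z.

u = 19/4, v = 0, maximum Z = 57/4

Vertices and Z = 3u - 11v:
  (9/5, 0) → Z = 27/5
  (137/63, 59/63) → Z = -34/9
  (19/4, 0) → Z = 57/4

The binding constraints are v = 0 and 4u + 11v = 19.
Solving simultaneously gives u = 19/4, v = 0.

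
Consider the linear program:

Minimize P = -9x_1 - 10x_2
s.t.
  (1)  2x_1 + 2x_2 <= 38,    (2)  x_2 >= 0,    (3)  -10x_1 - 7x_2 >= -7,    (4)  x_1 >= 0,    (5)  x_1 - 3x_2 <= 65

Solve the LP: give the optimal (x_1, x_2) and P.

x_1 = 0, x_2 = 1, minimum P = -10

Vertices and P = -9x_1 - 10x_2:
  (7/10, 0) → P = -63/10
  (0, 0) → P = 0
  (0, 1) → P = -10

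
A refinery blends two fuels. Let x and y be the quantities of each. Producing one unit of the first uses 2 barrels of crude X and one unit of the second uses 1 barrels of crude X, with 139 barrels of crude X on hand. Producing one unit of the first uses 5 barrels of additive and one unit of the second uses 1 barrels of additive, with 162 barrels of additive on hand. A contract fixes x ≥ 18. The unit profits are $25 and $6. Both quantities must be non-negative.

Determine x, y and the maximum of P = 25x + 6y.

Vertices and P = 25x + 6y:
  (162/5, 0) → P = 810
  (18, 0) → P = 450
  (18, 72) → P = 882

The binding constraints are 5x + y = 162 and x = 18.
Solving simultaneously gives x = 18, y = 72.

x = 18, y = 72, maximum P = 882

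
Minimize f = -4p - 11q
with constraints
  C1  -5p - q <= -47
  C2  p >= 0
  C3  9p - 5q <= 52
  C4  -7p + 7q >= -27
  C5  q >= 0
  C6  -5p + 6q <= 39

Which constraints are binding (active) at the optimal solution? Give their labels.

C3 and C6

Extreme points and f = -4p - 11q:
  (287/34, 163/34) → f = -173/2
  (243/35, 86/7) → f = -5702/35
  (507/29, 611/29) → f = -8749/29

The minimum is at (507/29, 611/29). Substituting into each constraint, equality holds for C3 and C6; the remaining constraints have slack.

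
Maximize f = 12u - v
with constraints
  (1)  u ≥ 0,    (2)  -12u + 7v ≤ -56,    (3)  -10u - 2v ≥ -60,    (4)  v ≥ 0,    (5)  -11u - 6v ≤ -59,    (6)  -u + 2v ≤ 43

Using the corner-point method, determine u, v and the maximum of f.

Vertices and f = 12u - v:
  (266/47, 80/47) → f = 3112/47
  (749/149, 92/149) → f = 8896/149
  (6, 0) → f = 72
  (59/11, 0) → f = 708/11

u = 6, v = 0, maximum f = 72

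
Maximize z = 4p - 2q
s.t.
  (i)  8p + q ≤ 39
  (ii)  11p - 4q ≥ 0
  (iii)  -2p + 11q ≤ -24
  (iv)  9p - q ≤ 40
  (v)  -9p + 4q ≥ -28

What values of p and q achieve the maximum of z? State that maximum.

p = -14, q = -77/2, maximum z = 21

Corner points and z = 4p - 2q:
  (-96/113, -264/113) → z = 144/113
  (-14, -77/2) → z = 21
  (212/91, -160/91) → z = 1168/91

The optimum lies where 11p - 4q = 0 and -9p + 4q = -28.
Solving simultaneously gives p = -14, q = -77/2.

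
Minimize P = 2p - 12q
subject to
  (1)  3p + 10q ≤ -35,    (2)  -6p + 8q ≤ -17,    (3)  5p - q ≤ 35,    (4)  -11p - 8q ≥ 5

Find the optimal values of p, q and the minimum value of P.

p = -55/42, q = -87/28, minimum P = 104/3

Corner points and P = 2p - 12q:
  (-55/42, -87/28) → P = 104/3
  (115/43, -185/43) → P = 2450/43
  (275/51, -410/51) → P = 5470/51
The feasible region is unbounded (it extends along (-1, -5), (-4, -3)), but P strictly increases along every unbounded feasible direction, so there is no improving ray and the minimum is attained at a vertex.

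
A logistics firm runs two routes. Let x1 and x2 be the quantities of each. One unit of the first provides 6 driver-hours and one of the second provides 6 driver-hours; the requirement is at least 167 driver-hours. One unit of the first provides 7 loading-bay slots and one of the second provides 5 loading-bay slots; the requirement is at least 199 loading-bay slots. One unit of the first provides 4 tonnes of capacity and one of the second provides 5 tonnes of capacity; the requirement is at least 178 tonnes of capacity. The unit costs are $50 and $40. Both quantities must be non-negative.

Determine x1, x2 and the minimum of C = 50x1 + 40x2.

x1 = 7, x2 = 30, minimum C = 1550

Vertices and C = 50x1 + 40x2:
  (0, 199/5) → C = 1592
  (89/2, 0) → C = 2225
  (7, 30) → C = 1550
The feasible region is unbounded (it extends along (0, 1), (1, 0)), but C strictly increases along every unbounded feasible direction, so there is no improving ray and the minimum is attained at a vertex.

The binding constraints are 7x1 + 5x2 = 199 and 4x1 + 5x2 = 178.
Solving simultaneously gives x1 = 7, x2 = 30.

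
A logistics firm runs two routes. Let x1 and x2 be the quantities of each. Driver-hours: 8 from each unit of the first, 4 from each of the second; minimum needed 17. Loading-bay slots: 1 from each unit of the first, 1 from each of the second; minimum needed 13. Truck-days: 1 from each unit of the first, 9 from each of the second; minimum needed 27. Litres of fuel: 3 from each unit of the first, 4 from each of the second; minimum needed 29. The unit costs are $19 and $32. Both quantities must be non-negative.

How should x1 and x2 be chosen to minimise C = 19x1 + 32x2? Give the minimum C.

Corner points and C = 19x1 + 32x2:
  (0, 13) → C = 416
  (27, 0) → C = 513
  (45/4, 7/4) → C = 1079/4
The feasible region is unbounded (it extends along (0, 1), (1, 0)), but C strictly increases along every unbounded feasible direction, so there is no improving ray and the minimum is attained at a vertex.

x1 = 45/4, x2 = 7/4, minimum C = 1079/4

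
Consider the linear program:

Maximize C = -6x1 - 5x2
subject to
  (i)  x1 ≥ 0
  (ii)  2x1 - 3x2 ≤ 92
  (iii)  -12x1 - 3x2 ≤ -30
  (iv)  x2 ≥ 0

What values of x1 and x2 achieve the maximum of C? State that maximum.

x1 = 5/2, x2 = 0, maximum C = -15

Feasible corners and C = -6x1 - 5x2:
  (0, 10) → C = -50
  (46, 0) → C = -276
  (5/2, 0) → C = -15
The feasible region is unbounded (it extends along (0, 1), (3, 2)), but C strictly decreases along every unbounded feasible direction, so there is no improving ray and the maximum is attained at a vertex.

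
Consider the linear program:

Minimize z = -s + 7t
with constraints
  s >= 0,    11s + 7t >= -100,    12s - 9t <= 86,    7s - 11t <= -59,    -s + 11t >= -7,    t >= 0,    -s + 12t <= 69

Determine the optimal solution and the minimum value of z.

s = 0, t = 59/11, minimum z = 413/11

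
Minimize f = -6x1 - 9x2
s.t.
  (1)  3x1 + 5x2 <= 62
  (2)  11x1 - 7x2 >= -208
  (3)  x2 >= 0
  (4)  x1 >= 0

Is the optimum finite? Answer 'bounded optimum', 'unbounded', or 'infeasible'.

bounded optimum

Vertices and f = -6x1 - 9x2:
  (62/3, 0) → f = -124
  (0, 62/5) → f = -558/5
  (0, 0) → f = 0
The feasible region has finitely many vertices and no improving ray; the minimum is -124 at (62/3, 0).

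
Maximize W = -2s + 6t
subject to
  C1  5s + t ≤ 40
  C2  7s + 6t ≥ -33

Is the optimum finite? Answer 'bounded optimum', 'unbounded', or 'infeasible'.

unbounded

From the feasible point (273/23, -445/23), moving in the direction (-6, 7) keeps every constraint satisfied while W increases without bound.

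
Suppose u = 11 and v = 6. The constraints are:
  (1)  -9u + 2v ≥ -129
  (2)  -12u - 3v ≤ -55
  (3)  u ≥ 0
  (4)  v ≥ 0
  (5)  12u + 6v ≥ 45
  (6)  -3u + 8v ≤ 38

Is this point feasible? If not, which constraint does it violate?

(1): -87 ≥ -129 ✓
(2): -150 ≤ -55 ✓
(3): 11 ≥ 0 ✓
(4): 6 ≥ 0 ✓
(5): 168 ≥ 45 ✓
(6): 15 ≤ 38 ✓

feasible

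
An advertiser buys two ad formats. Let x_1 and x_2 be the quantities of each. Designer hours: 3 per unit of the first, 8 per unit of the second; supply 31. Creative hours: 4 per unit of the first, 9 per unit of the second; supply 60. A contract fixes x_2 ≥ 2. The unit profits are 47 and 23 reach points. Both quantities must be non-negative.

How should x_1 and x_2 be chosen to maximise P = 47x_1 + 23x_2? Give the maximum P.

x_1 = 5, x_2 = 2, maximum P = 281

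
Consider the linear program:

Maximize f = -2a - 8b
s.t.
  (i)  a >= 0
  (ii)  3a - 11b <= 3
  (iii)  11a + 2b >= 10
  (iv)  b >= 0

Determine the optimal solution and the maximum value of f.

a = 10/11, b = 0, maximum f = -20/11

The feasible region is unbounded (it extends along (0, 1), (11, 3)), but f strictly decreases along every unbounded feasible direction, so there is no improving ray and the maximum is attained at a vertex.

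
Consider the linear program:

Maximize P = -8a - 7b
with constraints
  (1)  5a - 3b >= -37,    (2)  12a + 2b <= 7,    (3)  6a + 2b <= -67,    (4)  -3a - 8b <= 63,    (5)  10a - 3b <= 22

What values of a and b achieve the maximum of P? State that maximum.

a = -485/49, b = -204/49, maximum P = 5308/49

Extreme points and P = -8a - 7b:
  (-275/28, -113/28) → P = 2991/28
  (-485/49, -204/49) → P = 5308/49
  (-205/21, -59/14) → P = 4519/42

At the optimal vertex, 5a - 3b = -37 and -3a - 8b = 63.
Solving simultaneously gives a = -485/49, b = -204/49.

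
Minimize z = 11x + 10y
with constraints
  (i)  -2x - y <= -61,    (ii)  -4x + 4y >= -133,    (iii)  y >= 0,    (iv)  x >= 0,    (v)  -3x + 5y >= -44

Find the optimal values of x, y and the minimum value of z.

x = 349/13, y = 95/13, minimum z = 4789/13

Corner points and z = 11x + 10y:
  (0, 61) → z = 610
  (349/13, 95/13) → z = 4789/13
  (489/8, 223/8) → z = 7609/8
The feasible region is unbounded (it extends along (1, 1), (0, 1)), but z strictly increases along every unbounded feasible direction, so there is no improving ray and the minimum is attained at a vertex.

The binding constraints are -2x - y = -61 and -3x + 5y = -44.
Solving simultaneously gives x = 349/13, y = 95/13.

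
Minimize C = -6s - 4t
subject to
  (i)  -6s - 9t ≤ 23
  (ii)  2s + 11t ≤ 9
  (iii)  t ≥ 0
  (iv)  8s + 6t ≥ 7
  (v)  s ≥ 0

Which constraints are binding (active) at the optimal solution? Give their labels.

Corner points and C = -6s - 4t:
  (9/2, 0) → C = -27
  (23/76, 29/38) → C = -185/38
  (7/8, 0) → C = -21/4

The minimum is at (9/2, 0). Substituting into each constraint, equality holds for (ii) and (iii); the remaining constraints have slack.

(ii) and (iii)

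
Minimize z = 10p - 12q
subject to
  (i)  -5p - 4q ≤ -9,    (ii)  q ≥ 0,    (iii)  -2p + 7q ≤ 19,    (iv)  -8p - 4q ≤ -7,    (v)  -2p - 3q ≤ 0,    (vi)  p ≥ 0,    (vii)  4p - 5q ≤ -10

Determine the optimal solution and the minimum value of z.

Corner points and z = 10p - 12q:
  (0, 9/4) → z = -27
  (5/41, 86/41) → z = -982/41
  (0, 19/7) → z = -228/7
  (25/18, 28/9) → z = -211/9

p = 0, q = 19/7, minimum z = -228/7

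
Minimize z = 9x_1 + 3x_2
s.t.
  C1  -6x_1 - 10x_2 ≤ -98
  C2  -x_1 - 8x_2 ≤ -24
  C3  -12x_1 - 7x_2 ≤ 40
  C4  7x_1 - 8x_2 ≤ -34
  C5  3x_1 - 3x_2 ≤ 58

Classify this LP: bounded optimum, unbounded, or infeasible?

From the feasible point (-181/13, 236/13), moving in the direction (-7, 12) keeps every constraint satisfied while z decreases without bound.

unbounded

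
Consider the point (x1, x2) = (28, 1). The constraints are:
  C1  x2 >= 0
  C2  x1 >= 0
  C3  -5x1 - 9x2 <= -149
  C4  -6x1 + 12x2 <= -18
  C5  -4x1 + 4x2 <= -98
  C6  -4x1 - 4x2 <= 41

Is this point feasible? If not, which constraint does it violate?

feasible

C1: 1 ≥ 0 ✓
C2: 28 ≥ 0 ✓
C3: -149 ≤ -149 ✓
C4: -156 ≤ -18 ✓
C5: -108 ≤ -98 ✓
C6: -116 ≤ 41 ✓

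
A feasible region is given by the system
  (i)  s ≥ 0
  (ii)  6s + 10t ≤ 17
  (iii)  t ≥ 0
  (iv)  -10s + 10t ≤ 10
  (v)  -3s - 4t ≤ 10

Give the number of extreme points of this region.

4

Pairwise boundary intersections that survive every other constraint:
  (0, 0)
  (0, 1)
  (17/6, 0)
  (7/16, 23/16)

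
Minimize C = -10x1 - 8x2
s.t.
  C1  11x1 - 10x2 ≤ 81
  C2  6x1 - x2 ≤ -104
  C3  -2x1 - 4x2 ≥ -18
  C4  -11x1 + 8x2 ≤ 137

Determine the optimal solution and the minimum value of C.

Extreme points and C = -10x1 - 8x2:
  (-1121/49, -1630/49) → C = 24250/49
  (-1009/11, -109) → C = 19682/11
  (-695/37, -322/37) → C = 9526/37

The optimum lies where 6x1 - x2 = -104 and -11x1 + 8x2 = 137.
Solving simultaneously gives x1 = -695/37, x2 = -322/37.

x1 = -695/37, x2 = -322/37, minimum C = 9526/37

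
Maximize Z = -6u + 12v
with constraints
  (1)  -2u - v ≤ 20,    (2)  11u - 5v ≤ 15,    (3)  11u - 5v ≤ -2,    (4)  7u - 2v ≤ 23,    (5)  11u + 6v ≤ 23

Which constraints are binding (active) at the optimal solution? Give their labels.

Feasible corners and Z = -6u + 12v:
  (-34/7, -72/7) → Z = -660/7
  (-143, 266) → Z = 4050
  (103/121, 25/11) → Z = 2682/121

The maximum is at (-143, 266). Substituting into each constraint, equality holds for (1) and (5); the remaining constraints have slack.

(1) and (5)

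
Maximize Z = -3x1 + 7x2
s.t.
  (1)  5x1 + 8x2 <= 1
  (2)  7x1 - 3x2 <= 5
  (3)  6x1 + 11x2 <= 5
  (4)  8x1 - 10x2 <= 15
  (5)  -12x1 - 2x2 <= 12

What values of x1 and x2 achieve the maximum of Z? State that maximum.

x1 = -49/43, x2 = 36/43, maximum Z = 399/43

The binding constraints are 5x1 + 8x2 = 1 and -12x1 - 2x2 = 12.
Solving simultaneously gives x1 = -49/43, x2 = 36/43.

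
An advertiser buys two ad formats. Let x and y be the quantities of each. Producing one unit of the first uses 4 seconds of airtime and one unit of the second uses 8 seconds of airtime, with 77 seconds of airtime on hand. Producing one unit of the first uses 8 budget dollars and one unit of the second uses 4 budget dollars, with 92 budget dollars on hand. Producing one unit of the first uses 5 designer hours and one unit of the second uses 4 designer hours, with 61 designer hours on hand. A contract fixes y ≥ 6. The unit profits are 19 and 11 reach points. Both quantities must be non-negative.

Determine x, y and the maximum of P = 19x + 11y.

Extreme points and P = 19x + 11y:
  (0, 77/8) → P = 847/8
  (0, 6) → P = 66
  (29/4, 6) → P = 815/4

x = 29/4, y = 6, maximum P = 815/4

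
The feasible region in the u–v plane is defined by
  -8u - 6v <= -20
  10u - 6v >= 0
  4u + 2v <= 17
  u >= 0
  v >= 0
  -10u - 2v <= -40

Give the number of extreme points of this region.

Pairwise boundary intersections that survive every other constraint:
  (17/4, 0)
  (23/6, 5/6)
  (4, 0)

3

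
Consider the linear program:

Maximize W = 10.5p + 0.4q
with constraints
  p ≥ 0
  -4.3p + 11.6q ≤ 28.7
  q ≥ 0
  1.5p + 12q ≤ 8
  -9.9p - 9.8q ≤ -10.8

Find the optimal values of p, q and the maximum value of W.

Feasible corners and W = 10.5p + 0.4q:
  (16/3, 0) → W = 56
  (12/11, 0) → W = 126/11
  (512/1041, 210/347) → W = 1876/347

The binding constraints are q = 0 and 1.5p + 12q = 8.
Solving simultaneously gives p = 16/3, q = 0.

p = 16/3, q = 0, maximum W = 56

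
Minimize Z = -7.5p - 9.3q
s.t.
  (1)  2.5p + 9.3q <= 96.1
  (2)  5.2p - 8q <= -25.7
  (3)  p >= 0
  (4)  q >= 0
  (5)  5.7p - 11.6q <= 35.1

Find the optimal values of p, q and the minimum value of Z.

p = 7.75, q = 8.25, minimum Z = -134.85

The optimum lies where 2.5p + 9.3q = 96.1 and 5.2p - 8q = -25.7.
Solving simultaneously gives p = 31/4, q = 33/4.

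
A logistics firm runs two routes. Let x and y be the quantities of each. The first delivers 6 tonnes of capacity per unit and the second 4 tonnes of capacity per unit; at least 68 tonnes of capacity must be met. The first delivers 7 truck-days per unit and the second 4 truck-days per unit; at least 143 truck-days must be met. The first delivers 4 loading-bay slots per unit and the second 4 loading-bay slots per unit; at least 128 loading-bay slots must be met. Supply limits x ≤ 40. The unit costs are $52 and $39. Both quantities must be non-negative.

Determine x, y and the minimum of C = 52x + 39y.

Vertices and C = 52x + 39y:
  (0, 143/4) → C = 5577/4
  (32, 0) → C = 1664
  (40, 0) → C = 2080
  (5, 27) → C = 1313
The feasible region is unbounded (it extends along (0, 1)), but C strictly increases along every unbounded feasible direction, so there is no improving ray and the minimum is attained at a vertex.

At the optimal vertex, 7x + 4y = 143 and 4x + 4y = 128.
Solving simultaneously gives x = 5, y = 27.

x = 5, y = 27, minimum C = 1313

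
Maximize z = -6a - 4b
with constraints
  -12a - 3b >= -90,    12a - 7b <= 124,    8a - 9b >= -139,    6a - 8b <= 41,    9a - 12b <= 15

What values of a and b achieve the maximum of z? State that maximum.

a = -601/5, b = -457/5, maximum z = 5434/5

Corner points and z = -6a - 4b:
  (131/44, 199/11) → z = -1985/22
  (125/19, 70/19) → z = -1030/19
  (-601/5, -457/5) → z = 5434/5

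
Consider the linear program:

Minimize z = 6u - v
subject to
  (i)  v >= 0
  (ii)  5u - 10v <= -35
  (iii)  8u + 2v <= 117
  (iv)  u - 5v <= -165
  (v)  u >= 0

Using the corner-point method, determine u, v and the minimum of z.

u = 0, v = 117/2, minimum z = -117/2

Vertices and z = 6u - v:
  (85/14, 479/14) → z = 31/14
  (0, 117/2) → z = -117/2
  (0, 33) → z = -33

The optimum lies where 8u + 2v = 117 and u = 0.
Solving simultaneously gives u = 0, v = 117/2.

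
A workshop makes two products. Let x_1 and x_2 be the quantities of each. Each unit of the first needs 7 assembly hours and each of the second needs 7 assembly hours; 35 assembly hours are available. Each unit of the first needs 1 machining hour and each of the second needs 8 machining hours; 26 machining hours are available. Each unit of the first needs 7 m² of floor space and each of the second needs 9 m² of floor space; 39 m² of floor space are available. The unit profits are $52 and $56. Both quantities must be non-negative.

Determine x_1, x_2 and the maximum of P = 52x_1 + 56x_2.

x_1 = 3, x_2 = 2, maximum P = 268

Corner points and P = 52x_1 + 56x_2:
  (0, 0) → P = 0
  (0, 13/4) → P = 182
  (5, 0) → P = 260
  (3, 2) → P = 268
  (78/47, 143/47) → P = 12064/47

The binding constraints are 7x_1 + 7x_2 = 35 and 7x_1 + 9x_2 = 39.
Solving simultaneously gives x_1 = 3, x_2 = 2.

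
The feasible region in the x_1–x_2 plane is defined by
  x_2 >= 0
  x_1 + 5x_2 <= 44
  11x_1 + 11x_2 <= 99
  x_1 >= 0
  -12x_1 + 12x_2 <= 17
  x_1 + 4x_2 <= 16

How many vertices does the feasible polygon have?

Of the 15 pairwise boundary intersections, those satisfying every inequality are:
  (9, 0)
  (0, 0)
  (20/3, 7/3)
  (0, 17/12)
  (31/15, 209/60)

5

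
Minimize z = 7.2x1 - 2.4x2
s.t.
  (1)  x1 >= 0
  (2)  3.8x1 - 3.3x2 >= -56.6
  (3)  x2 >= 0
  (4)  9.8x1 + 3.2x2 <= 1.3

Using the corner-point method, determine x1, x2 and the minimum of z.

Extreme points and z = 7.2x1 - 2.4x2:
  (0, 0) → z = 0
  (0, 13/32) → z = -39/40
  (13/98, 0) → z = 234/245

x1 = 0, x2 = 13/32, minimum z = -39/40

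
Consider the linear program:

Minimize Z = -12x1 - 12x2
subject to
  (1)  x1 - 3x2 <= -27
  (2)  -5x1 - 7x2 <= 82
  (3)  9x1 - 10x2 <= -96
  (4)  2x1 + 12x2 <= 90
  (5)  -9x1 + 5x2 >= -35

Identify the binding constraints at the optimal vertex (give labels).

(1) and (4)

Corner points and Z = -12x1 - 12x2:
  (-435/22, 53/22) → Z = 2292/11
  (-3, 8) → Z = -60
  (-807/23, 307/23) → Z = 6000/23

The minimum is at (-3, 8). Substituting into each constraint, equality holds for (1) and (4); the remaining constraints have slack.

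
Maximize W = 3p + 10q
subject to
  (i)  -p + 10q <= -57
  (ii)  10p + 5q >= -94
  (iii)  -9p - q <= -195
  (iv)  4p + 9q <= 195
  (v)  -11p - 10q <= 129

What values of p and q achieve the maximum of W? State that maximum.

Feasible corners and W = 3p + 10q:
  (2007/91, -318/91) → W = 2841/91
  (2463/49, -33/49) → W = 7059/49
  (2079/79, -3306/79) → W = -26823/79
The feasible region is unbounded (it extends along (10, -11), (9, -4)), but W strictly decreases along every unbounded feasible direction, so there is no improving ray and the maximum is attained at a vertex.

The binding constraints are -p + 10q = -57 and 4p + 9q = 195.
Solving simultaneously gives p = 2463/49, q = -33/49.

p = 2463/49, q = -33/49, maximum W = 7059/49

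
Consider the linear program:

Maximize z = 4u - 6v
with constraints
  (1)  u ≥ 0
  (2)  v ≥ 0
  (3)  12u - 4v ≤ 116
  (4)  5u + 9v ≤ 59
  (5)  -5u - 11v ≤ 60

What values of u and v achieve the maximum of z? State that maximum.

Feasible corners and z = 4u - 6v:
  (0, 0) → z = 0
  (0, 59/9) → z = -118/3
  (29/3, 0) → z = 116/3
  (10, 1) → z = 34

The binding constraints are v = 0 and 12u - 4v = 116.
Solving simultaneously gives u = 29/3, v = 0.

u = 29/3, v = 0, maximum z = 116/3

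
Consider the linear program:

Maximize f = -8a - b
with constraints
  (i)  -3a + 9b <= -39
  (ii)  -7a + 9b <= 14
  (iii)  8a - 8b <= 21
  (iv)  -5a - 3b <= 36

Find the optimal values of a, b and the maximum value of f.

a = -23/6, b = -101/18, maximum f = 653/18

At the optimal vertex, -3a + 9b = -39 and -5a - 3b = 36.
Solving simultaneously gives a = -23/6, b = -101/18.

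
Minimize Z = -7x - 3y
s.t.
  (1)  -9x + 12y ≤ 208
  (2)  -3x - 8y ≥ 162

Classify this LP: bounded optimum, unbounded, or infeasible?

unbounded

From the feasible point (-902/27, -139/18), moving in the direction (8, -3) keeps every constraint satisfied while Z decreases without bound.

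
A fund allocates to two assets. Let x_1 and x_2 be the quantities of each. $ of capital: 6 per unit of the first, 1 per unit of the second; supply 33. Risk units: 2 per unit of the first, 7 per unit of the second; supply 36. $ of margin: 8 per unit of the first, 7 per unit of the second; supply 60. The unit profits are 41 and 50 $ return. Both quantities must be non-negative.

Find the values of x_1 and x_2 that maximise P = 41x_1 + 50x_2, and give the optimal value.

Vertices and P = 41x_1 + 50x_2:
  (0, 0) → P = 0
  (0, 36/7) → P = 1800/7
  (11/2, 0) → P = 451/2
  (171/34, 48/17) → P = 11811/34
  (4, 4) → P = 364

x_1 = 4, x_2 = 4, maximum P = 364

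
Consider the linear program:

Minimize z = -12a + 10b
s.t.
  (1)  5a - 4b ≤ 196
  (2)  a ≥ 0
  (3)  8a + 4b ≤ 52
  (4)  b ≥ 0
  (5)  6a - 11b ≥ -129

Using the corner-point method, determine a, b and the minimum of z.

a = 13/2, b = 0, minimum z = -78

Feasible corners and z = -12a + 10b:
  (0, 0) → z = 0
  (0, 129/11) → z = 1290/11
  (13/2, 0) → z = -78
  (1/2, 12) → z = 114

The binding constraints are 8a + 4b = 52 and b = 0.
Solving simultaneously gives a = 13/2, b = 0.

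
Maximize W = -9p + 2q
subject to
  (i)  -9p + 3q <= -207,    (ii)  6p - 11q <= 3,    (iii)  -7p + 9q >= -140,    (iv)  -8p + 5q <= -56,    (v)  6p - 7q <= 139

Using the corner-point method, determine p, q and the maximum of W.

Feasible corners and W = -9p + 2q:
  (28, 15) → W = -222
  (289/7, 384/7) → W = -1833/7
  (377/6, 34) → W = -995/2
The feasible region is unbounded (it extends along (5, 8), (7, 6)), but W strictly decreases along every unbounded feasible direction, so there is no improving ray and the maximum is attained at a vertex.

p = 28, q = 15, maximum W = -222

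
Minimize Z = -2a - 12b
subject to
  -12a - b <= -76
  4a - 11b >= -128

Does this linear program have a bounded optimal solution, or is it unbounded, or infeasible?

unbounded

From the feasible point (177/34, 230/17), moving in the direction (11, 4) keeps every constraint satisfied while Z decreases without bound.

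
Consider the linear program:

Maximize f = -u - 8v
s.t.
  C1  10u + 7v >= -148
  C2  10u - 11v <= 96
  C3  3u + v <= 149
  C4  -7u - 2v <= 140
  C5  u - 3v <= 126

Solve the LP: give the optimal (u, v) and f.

u = -239/45, v = -122/9, maximum f = 5119/45

Vertices and f = -u - 8v:
  (-239/45, -122/9) → f = 5119/45
  (-684/29, 364/29) → f = -2228/29
  (1735/43, 1202/43) → f = -11351/43
  (-438, 1463) → f = -11266

The binding constraints are 10u + 7v = -148 and 10u - 11v = 96.
Solving simultaneously gives u = -239/45, v = -122/9.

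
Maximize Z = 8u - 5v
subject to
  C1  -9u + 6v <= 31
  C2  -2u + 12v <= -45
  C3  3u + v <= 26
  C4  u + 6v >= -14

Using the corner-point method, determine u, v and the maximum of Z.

Vertices and Z = 8u - 5v:
  (357/38, -83/38) → Z = 3271/38
  (17/4, -73/24) → Z = 1181/24
  (10, -4) → Z = 100

The binding constraints are 3u + v = 26 and u + 6v = -14.
Solving simultaneously gives u = 10, v = -4.

u = 10, v = -4, maximum Z = 100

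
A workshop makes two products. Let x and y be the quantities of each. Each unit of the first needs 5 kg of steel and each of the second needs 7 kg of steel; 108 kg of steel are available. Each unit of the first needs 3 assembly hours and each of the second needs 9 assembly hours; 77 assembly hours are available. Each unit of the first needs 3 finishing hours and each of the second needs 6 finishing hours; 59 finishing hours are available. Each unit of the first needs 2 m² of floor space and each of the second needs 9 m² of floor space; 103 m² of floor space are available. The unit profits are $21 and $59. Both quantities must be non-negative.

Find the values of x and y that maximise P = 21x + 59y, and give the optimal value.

Feasible corners and P = 21x + 59y:
  (0, 0) → P = 0
  (0, 77/9) → P = 4543/9
  (59/3, 0) → P = 413
  (23/3, 6) → P = 515

The binding constraints are 3x + 9y = 77 and 3x + 6y = 59.
Solving simultaneously gives x = 23/3, y = 6.

x = 23/3, y = 6, maximum P = 515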